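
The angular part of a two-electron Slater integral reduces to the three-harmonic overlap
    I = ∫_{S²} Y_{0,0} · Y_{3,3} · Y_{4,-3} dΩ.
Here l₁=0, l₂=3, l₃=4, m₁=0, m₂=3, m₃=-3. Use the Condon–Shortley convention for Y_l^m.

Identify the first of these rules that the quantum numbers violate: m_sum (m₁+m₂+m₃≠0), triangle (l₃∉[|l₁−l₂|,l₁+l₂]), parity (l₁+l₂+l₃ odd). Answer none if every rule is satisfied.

triangle

Σmᵢ = 0  ✓
l₃∈[|l₁−l₂|,l₁+l₂]=[3,3], have l₃=4  ✗
Σlᵢ = 7 ⇒ odd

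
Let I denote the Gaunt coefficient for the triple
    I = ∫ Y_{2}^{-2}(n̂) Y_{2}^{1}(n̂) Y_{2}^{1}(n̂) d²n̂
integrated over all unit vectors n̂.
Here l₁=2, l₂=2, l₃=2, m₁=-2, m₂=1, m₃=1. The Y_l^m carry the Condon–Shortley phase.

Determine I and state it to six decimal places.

0.220728

Rules hold: Σm=0, L=6 even, 0≤2≤4.
N = 5·5·5 = 125
Δ = 2!·2!·2!/7! = 1/630
Racah Σ t=0..2: t=0:+1/8 t=1:−1/1 t=2:+1/8 = -3/4
⇒ 3j(2 2 2; 0 0 0)² = 2/35, sgn -1
Racah Σ t=2..2: t=2:+1/4 = 1/4
⇒ 3j(2 2 2; -2 1 1)² = 3/35, sgn -1
4πI² = N·(3j₀)²·(3jₘ)² = 30/49
I = +1·√(0.612245/4π) = 0.22072812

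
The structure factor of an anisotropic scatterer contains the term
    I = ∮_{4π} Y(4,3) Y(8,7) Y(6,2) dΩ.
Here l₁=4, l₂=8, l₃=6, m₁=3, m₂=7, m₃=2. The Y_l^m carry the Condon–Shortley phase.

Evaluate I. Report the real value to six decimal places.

Σmᵢ = 12 ≠ 0, so the φ-integral vanishes; I = 0

0.000000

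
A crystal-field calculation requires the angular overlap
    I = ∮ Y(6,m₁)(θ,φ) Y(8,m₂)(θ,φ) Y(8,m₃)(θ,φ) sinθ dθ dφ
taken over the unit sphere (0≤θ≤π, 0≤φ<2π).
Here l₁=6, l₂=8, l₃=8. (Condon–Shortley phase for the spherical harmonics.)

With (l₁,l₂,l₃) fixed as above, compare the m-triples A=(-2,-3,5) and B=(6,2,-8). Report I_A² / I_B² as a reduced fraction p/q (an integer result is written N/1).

Shared (l₁,l₂,l₃)=(6,8,8): N and (l;000)² cancel in I_A²/I_B².
A: Δ = 6!·6!·10!/23! = 1/13742520792; Racah Σ t=2..5: t=2:+1/1045094400 t=3:−1/348364800 t=4:+1/836075520 t=5:−1/15676416000 = -7/8957952000; ⇒ 3j(6 8 8; -2 -3 5)² = 343/44574, sgn +1
B: Δ = 6!·6!·10!/23! = 1/13742520792; Racah Σ t=0..0: t=0:+1/1881169920000 = 1/1881169920000; ⇒ 3j(6 8 8; 6 2 -8)² = 4/7429, sgn +1
I_A²/I_B² = (343/44574)/(4/7429) = 343/24

343/24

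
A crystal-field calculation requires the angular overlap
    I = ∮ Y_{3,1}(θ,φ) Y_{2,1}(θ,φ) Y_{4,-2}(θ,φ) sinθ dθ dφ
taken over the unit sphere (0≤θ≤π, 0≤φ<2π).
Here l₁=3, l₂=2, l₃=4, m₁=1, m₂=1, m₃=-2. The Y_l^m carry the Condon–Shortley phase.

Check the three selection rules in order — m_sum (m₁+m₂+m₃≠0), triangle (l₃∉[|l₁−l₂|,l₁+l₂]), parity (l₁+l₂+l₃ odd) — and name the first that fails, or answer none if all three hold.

m₁+m₂+m₃ = 1 + 1 − 2 = 0  ✓
triangle: |3−2|=1 ≤ l₃=4 ≤ 3+2=5  ✓
parity: l₁+l₂+l₃ = 9 is odd  ✗

parity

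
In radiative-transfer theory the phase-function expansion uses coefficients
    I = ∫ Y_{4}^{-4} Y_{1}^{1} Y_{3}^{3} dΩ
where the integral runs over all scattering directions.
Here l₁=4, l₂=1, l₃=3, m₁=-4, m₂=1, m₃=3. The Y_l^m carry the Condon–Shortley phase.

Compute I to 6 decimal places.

Rules hold: Σm=0, L=8 even, 3≤3≤5.
N = 9·3·7 = 189
Δ = 2!·6!·0!/9! = 1/252
Racah Σ t=1..1: t=1:−1/36 = -1/36
⇒ 3j(4 1 3; 0 0 0)² = 4/63, sgn +1
Racah Σ t=2..2: t=2:+1/1440 = 1/1440
⇒ 3j(4 1 3; -4 1 3)² = 1/9, sgn +1
4πI² = N·(3j₀)²·(3jₘ)² = 4/3
I = +1·√(1.33333/4π) = 0.32573501

0.325735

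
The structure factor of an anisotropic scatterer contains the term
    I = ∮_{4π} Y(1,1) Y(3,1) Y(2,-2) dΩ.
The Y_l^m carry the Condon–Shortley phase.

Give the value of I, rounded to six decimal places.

Checks pass: Σm=0; 6 even; l₃=2∈[2,4].
(2·1+1)(2·3+1)(2·2+1) = 105
Δ: 2! 0! 4! / 7! → 1/105
sum: t=1:−1/4 = -1/4
3j²(1 3 2; 0 0 0) = Δ·Π!·Σ² = 3/35  (sign -1)
sum: t=0:+1/48 = 1/48
3j²(1 3 2; 1 1 -2) = Δ·Π!·Σ² = 1/105  (sign +1)
combine: 4πI² = 105·3/35·1/105 = 3/35
take √, sign -1: I = -0.08258890

-0.082589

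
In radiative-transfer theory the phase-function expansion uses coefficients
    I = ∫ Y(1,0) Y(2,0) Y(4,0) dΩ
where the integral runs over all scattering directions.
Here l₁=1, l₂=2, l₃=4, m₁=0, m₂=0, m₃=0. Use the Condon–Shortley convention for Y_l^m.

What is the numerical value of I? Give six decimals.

triangle: need 1≤l₃≤3, have 4; I=0

0.000000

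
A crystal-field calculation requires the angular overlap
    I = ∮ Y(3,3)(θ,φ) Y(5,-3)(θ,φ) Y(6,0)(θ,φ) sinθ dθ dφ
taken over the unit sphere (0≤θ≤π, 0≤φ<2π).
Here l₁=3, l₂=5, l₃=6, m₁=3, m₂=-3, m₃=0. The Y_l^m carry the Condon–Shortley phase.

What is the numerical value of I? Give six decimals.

Checks pass: Σm=0; 14 even; l₃=6∈[2,8].
(2·3+1)(2·5+1)(2·6+1) = 1001
Δ: 2! 4! 8! / 15! → 1/675675
sum: t=0:+1/8640 t=1:−1/2304 t=2:+1/8640 = -7/34560
3j²(3 5 6; 0 0 0) = Δ·Π!·Σ² = 7/429  (sign -1)
sum: t=0:+1/69120 = 1/69120
3j²(3 5 6; 3 -3 0) = Δ·Π!·Σ² = 4/429  (sign +1)
combine: 4πI² = 1001·7/429·4/429 = 196/1287
take √, sign -1: I = -0.11008644

-0.110086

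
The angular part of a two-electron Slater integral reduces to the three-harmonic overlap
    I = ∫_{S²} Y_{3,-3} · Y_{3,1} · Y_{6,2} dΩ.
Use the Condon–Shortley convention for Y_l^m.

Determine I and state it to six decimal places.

Rules hold: Σm=0, L=12 even, 0≤6≤6.
N = 7·7·13 = 637
Δ = 0!·6!·6!/13! = 1/12012
Racah Σ t=0..0: t=0:+1/1296 = 1/1296
⇒ 3j(3 3 6; 0 0 0)² = 100/3003, sgn +1
Racah Σ t=0..0: t=0:+1/34560 = 1/34560
⇒ 3j(3 3 6; -3 1 2)² = 1/429, sgn +1
4πI² = N·(3j₀)²·(3jₘ)² = 700/14157
I = +1·√(0.0494455/4π) = 0.06272757

0.062728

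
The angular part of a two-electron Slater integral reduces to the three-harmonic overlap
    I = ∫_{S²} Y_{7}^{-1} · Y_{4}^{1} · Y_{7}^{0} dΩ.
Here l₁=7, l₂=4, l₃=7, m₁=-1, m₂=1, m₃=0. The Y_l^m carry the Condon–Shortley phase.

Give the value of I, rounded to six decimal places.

-0.037251

m-sum 0 ✓  L=18 even ✓  3≤7≤11 ✓
Π(2lᵢ+1) = 15×9×15 = 2025
triangle coeff Δ(7,4,7) = 1/58198140
Σ_t [0,4]: t=0:+1/17418240 t=1:−1/622080 t=2:+1/230400 t=3:−1/622080 t=4:+1/17418240 = 1/806400
(3j)²=2268/230945 [(7 4 7; 0 0 0)], sign=-1
Σ_t [1,4]: t=1:−1/4354560 t=2:+1/414720 t=3:−1/345600 t=4:+1/2488320 = -1/3225600
(3j)²=81/92378 [(7 4 7; -1 1 0)], sign=+1
⇒ 4πI² = 37200870/2133423721
I = (-1)√(37200870/2133423721/(4π)) = -0.03725058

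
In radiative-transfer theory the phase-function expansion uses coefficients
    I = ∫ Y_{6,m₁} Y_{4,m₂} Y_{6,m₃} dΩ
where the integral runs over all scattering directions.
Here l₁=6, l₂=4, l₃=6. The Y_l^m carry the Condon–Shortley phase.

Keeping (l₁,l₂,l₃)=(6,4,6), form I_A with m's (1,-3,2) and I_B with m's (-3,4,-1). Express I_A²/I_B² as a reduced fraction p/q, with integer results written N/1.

1/18

l's match ⇒ only the (l;m) 3-j factors differ between A and B.
A: triangle coeff Δ(6,4,6) = 1/15315300; Σ_t [0,1]: t=0:+1/103680 t=1:−1/82944 = -1/414720; (3j)²=49/43758 [(6 4 6; 1 -3 2)], sign=-1
B: triangle coeff Δ(6,4,6) = 1/15315300; Σ_t [4,4]: t=4:+1/414720 = 1/414720; (3j)²=49/2431 [(6 4 6; -3 4 -1)], sign=-1
I_A²/I_B² = (49/43758)/(49/2431) = 1/18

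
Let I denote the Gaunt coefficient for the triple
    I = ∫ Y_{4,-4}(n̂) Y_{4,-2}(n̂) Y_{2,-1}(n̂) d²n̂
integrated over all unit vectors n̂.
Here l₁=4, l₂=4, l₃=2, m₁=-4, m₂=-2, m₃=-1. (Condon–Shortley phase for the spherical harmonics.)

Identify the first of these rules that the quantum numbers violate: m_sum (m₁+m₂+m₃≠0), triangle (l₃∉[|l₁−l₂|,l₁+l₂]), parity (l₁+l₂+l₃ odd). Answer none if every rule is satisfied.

m_sum

m₁+m₂+m₃ = -4 − 2 − 1 = -7  ✗
triangle: |4−4|=0 ≤ l₃=2 ≤ 4+4=8
parity: l₁+l₂+l₃ = 10 is even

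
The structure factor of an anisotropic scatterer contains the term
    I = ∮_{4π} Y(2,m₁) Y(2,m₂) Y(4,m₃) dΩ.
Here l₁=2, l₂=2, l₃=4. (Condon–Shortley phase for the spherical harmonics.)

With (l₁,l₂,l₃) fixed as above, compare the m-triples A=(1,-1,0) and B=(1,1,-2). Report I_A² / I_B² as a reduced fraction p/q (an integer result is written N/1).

Same 2,2,4: normalisation and zero-m 3j drop out of the ratio.
A: Δ: 0! 4! 4! / 9! → 1/630; sum: t=0:+1/36 = 1/36; 3j²(2 2 4; 1 -1 0) = Δ·Π!·Σ² = 8/315  (sign +1)
B: Δ: 0! 4! 4! / 9! → 1/630; sum: t=0:+1/36 = 1/36; 3j²(2 2 4; 1 1 -2) = Δ·Π!·Σ² = 4/63  (sign +1)
I_A²/I_B² = (8/315)/(4/63) = 2/5

2/5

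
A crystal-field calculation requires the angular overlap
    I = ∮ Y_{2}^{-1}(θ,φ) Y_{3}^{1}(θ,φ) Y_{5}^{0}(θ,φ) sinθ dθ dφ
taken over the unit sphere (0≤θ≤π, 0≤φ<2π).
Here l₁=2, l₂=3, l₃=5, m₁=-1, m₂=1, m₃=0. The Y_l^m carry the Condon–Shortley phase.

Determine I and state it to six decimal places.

0.169433

Rules hold: Σm=0, L=10 even, 1≤5≤5.
N = 5·7·11 = 385
Δ = 0!·4!·6!/11! = 1/2310
Racah Σ t=0..0: t=0:+1/144 = 1/144
⇒ 3j(2 3 5; 0 0 0)² = 10/231, sgn -1
Racah Σ t=0..0: t=0:+1/288 = 1/288
⇒ 3j(2 3 5; -1 1 0)² = 5/231, sgn -1
4πI² = N·(3j₀)²·(3jₘ)² = 250/693
I = +1·√(0.36075/4π) = 0.16943318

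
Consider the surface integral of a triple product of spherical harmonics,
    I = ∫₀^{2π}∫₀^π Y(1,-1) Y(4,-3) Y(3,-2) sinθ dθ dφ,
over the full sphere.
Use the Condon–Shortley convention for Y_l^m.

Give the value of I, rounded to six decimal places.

0.000000

-1 − 3 − 2 = -6 ≠ 0: azimuthal integral kills it; I = 0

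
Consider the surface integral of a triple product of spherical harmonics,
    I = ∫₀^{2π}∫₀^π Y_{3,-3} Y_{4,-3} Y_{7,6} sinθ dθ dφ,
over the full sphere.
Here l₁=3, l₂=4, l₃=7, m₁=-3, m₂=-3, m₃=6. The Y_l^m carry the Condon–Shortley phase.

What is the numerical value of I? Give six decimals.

Checks pass: Σm=0; 14 even; l₃=7∈[1,7].
(2·3+1)(2·4+1)(2·7+1) = 945
Δ: 0! 6! 8! / 15! → 1/45045
sum: t=0:+1/20736 = 1/20736
3j²(3 4 7; 0 0 0) = Δ·Π!·Σ² = 35/1287  (sign -1)
sum: t=0:+1/3628800 = 1/3628800
3j²(3 4 7; -3 -3 6) = Δ·Π!·Σ² = 4/105  (sign -1)
combine: 4πI² = 945·35/1287·4/105 = 140/143
take √, sign +1: I = 0.27912007

0.279120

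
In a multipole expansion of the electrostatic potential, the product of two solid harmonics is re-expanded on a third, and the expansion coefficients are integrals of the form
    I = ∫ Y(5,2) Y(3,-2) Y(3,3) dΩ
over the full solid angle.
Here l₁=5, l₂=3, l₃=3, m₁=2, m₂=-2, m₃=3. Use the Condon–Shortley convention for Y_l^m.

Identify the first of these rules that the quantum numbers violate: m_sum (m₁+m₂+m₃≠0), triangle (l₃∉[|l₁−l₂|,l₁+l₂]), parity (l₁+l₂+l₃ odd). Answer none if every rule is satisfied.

azimuthal sum: 2 − 2 + 3 = 3  ✗
2 ≤ 3 ≤ 8 (triangle on l)
L = 5 + 3 + 3 = 11 (odd)

m_sum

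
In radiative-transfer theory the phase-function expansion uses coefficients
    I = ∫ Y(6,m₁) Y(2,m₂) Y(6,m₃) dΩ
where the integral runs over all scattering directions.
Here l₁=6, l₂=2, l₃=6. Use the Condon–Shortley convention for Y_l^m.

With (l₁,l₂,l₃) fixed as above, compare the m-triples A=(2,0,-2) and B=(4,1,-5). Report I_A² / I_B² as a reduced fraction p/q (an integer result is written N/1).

100/297

Same 6,2,6: normalisation and zero-m 3j drop out of the ratio.
A: Δ: 2! 10! 2! / 15! → 1/90090; sum: t=0:+1/69120 t=1:−1/30240 t=2:+1/322560 = -1/64512; 3j²(6 2 6; 2 0 -2) = Δ·Π!·Σ² = 10/1001  (sign -1)
B: Δ: 2! 10! 2! / 15! → 1/90090; sum: t=1:−1/725760 t=2:+1/7257600 = -1/806400; 3j²(6 2 6; 4 1 -5) = Δ·Π!·Σ² = 27/910  (sign +1)
I_A²/I_B² = (10/1001)/(27/910) = 100/297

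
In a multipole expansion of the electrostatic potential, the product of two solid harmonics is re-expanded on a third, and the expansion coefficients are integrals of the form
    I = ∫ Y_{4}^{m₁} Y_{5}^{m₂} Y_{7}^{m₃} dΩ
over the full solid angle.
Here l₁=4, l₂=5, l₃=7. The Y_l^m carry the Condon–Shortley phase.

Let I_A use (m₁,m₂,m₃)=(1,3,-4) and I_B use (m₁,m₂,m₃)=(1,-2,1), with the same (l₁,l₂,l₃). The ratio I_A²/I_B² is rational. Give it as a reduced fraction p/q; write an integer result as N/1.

Shared (l₁,l₂,l₃)=(4,5,7): N and (l;000)² cancel in I_A²/I_B².
A: Δ = 2!·6!·8!/17! = 1/6126120; Racah Σ t=0..2: t=0:+1/2903040 t=1:−1/241920 t=2:+1/345600 = -13/14515200; ⇒ 3j(4 5 7; 1 3 -4)² = 13/7140, sgn +1
B: Δ = 2!·6!·8!/17! = 1/6126120; Racah Σ t=0..2: t=0:+1/51840 t=1:−1/69120 t=2:+1/1209600 = 41/7257600; ⇒ 3j(4 5 7; 1 -2 1)² = 1681/510510, sgn +1
I_A²/I_B² = (13/7140)/(1681/510510) = 1859/3362

1859/3362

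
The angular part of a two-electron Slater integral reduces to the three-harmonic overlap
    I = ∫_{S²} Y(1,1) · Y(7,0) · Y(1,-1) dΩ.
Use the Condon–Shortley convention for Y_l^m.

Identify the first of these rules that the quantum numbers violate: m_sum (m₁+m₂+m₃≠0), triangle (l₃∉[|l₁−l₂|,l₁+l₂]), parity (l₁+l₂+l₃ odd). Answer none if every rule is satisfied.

azimuthal sum: 1 + 0 − 1 = 0  ✓
6 ≤ 1 ≤ 8 (triangle on l)  ✗
L = 1 + 7 + 1 = 9 (odd)

triangle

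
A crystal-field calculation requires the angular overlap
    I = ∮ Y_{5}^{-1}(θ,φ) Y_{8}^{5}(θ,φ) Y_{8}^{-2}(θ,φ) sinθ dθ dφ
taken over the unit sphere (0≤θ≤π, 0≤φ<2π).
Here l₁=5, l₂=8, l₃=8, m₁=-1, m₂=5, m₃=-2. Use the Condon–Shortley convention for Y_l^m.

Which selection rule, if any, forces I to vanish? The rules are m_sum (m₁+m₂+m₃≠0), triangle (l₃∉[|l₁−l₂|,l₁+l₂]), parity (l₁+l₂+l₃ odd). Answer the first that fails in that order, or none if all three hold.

m_sum

m₁+m₂+m₃ = -1 + 5 − 2 = 2  ✗
triangle: |5−8|=3 ≤ l₃=8 ≤ 5+8=13
parity: l₁+l₂+l₃ = 21 is odd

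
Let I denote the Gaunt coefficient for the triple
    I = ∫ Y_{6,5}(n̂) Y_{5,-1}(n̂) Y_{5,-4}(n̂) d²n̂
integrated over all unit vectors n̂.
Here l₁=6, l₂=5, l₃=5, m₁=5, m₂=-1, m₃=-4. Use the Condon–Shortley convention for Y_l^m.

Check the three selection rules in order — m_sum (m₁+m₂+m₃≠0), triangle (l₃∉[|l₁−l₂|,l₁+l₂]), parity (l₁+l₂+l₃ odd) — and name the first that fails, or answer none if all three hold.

none

Σmᵢ = 0  ✓
l₃∈[|l₁−l₂|,l₁+l₂]=[1,11], have l₃=5  ✓
Σlᵢ = 16 ⇒ even  ✓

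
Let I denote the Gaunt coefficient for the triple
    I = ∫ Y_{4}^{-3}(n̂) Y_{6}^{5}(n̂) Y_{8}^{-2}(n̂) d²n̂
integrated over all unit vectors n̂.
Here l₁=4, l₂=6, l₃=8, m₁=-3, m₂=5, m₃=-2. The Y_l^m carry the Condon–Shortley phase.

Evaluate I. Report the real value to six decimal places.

-0.069313

Rules hold: Σm=0, L=18 even, 2≤8≤10.
N = 9·13·17 = 1989
Δ = 2!·6!·10!/19! = 1/23279256
Racah Σ t=0..2: t=0:+1/1658880 t=1:−1/518400 t=2:+1/1658880 = -1/1382400
⇒ 3j(4 6 8; 0 0 0)² = 504/46189, sgn -1
Racah Σ t=1..2: t=1:−1/2612736000 t=2:+1/87091200 = 29/2612736000
⇒ 3j(4 6 8; -3 5 -2)² = 841/302328, sgn +1
4πI² = N·(3j₀)²·(3jₘ)² = 52983/877591
I = -1·√(0.0603732/4π) = -0.06931341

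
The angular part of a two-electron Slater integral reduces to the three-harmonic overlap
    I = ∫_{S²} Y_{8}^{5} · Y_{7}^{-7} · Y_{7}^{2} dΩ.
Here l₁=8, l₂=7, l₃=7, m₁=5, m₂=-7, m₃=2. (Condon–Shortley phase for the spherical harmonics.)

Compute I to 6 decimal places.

m-sum 0 ✓  L=22 even ✓  1≤7≤15 ✓
Π(2lᵢ+1) = 17×15×15 = 3825
triangle coeff Δ(8,7,7) = 1/22086194130
Σ_t [1,7]: t=1:−1/18289152000 t=2:+1/248832000 t=3:−1/24883200 t=4:+1/11943936 t=5:−1/24883200 t=6:+1/248832000 t=7:−1/18289152000 = 11/975421440
(3j)²=1750/289731 [(8 7 7; 0 0 0)], sign=-1
Σ_t [0,0]: t=0:+1/20901888000 = 1/20901888000
(3j)²=546/37145 [(8 7 7; 5 -7 2)], sign=-1
⇒ 4πI² = 1102500/3246473
I = (+1)√(1102500/3246473/(4π)) = 0.16439116

0.164391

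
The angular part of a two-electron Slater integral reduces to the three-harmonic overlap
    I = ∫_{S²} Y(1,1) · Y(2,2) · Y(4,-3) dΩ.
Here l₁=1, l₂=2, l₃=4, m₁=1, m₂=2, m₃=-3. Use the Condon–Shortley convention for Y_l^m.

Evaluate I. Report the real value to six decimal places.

triangle: need 1≤l₃≤3, have 4; I=0

0.000000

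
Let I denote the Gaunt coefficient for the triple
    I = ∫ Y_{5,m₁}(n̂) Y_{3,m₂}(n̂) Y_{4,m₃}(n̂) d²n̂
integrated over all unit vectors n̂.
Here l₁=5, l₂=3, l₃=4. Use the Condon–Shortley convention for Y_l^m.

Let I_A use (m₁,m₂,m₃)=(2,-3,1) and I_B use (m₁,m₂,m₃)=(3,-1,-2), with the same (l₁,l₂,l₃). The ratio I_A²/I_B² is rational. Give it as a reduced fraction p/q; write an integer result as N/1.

125/81

l's match ⇒ only the (l;m) 3-j factors differ between A and B.
A: triangle coeff Δ(5,3,4) = 1/180180; Σ_t [0,0]: t=0:+1/1728 = 1/1728; (3j)²=25/858 [(5 3 4; 2 -3 1)], sign=-1
B: triangle coeff Δ(5,3,4) = 1/180180; Σ_t [0,2]: t=0:+1/2304 t=1:−1/720 t=2:+1/5760 = -1/1280; (3j)²=27/1430 [(5 3 4; 3 -1 -2)], sign=-1
I_A²/I_B² = (25/858)/(27/1430) = 125/81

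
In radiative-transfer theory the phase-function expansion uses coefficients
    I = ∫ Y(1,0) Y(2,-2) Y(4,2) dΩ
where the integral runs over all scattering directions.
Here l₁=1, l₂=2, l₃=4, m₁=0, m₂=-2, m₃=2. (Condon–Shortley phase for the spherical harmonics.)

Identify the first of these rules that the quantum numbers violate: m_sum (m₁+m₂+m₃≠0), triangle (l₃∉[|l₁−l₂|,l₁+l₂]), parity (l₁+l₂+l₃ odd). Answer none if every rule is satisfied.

Σmᵢ = 0  ✓
l₃∈[|l₁−l₂|,l₁+l₂]=[1,3], have l₃=4  ✗
Σlᵢ = 7 ⇒ odd

triangle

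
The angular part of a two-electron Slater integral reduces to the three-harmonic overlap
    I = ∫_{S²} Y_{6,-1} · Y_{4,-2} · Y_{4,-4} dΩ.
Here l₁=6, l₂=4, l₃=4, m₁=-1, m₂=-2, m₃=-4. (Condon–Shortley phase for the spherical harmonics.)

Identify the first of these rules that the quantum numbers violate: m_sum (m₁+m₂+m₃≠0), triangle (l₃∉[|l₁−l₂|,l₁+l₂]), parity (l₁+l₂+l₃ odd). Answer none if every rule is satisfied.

m_sum

azimuthal sum: -1 − 2 − 4 = -7  ✗
2 ≤ 4 ≤ 10 (triangle on l)
L = 6 + 4 + 4 = 14 (even)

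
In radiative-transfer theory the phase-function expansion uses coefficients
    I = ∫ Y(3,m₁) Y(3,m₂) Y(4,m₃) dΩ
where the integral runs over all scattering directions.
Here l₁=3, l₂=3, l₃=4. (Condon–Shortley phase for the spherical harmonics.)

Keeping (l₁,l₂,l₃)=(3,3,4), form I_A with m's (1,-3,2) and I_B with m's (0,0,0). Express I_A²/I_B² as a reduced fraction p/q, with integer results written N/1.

3/2

Same 3,3,4: normalisation and zero-m 3j drop out of the ratio.
A: Δ: 2! 4! 4! / 11! → 1/34650; sum: t=0:+1/192 = 1/192; 3j²(3 3 4; 1 -3 2) = Δ·Π!·Σ² = 3/77  (sign +1)
B: Δ: 2! 4! 4! / 11! → 1/34650; sum: t=0:+1/72 t=1:−1/16 t=2:+1/72 = -5/144; 3j²(3 3 4; 0 0 0) = Δ·Π!·Σ² = 2/77  (sign -1)
I_A²/I_B² = (3/77)/(2/77) = 3/2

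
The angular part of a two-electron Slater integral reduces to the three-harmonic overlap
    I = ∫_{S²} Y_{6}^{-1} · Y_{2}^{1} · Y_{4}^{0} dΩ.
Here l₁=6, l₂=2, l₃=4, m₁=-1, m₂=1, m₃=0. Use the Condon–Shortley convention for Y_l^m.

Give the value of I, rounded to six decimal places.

-0.210395

m-sum 0 ✓  L=12 even ✓  4≤4≤8 ✓
Π(2lᵢ+1) = 13×5×9 = 585
triangle coeff Δ(6,2,4) = 1/6435
Σ_t [2,2]: t=2:+1/2304 = 1/2304
(3j)²=5/143 [(6 2 4; 0 0 0)], sign=+1
Σ_t [3,3]: t=3:−1/3456 = -1/3456
(3j)²=35/1287 [(6 2 4; -1 1 0)], sign=-1
⇒ 4πI² = 875/1573
I = (-1)√(875/1573/(4π)) = -0.21039467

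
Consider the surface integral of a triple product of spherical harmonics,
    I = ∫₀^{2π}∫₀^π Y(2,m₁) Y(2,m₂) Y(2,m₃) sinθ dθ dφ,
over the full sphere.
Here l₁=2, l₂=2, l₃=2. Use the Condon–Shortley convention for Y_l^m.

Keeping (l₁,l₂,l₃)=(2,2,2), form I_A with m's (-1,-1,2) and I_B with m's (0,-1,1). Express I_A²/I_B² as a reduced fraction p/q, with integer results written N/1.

Same 2,2,2: normalisation and zero-m 3j drop out of the ratio.
A: Δ: 2! 2! 2! / 7! → 1/630; sum: t=1:−1/4 = -1/4; 3j²(2 2 2; -1 -1 2) = Δ·Π!·Σ² = 3/35  (sign -1)
B: Δ: 2! 2! 2! / 7! → 1/630; sum: t=0:+1/4 t=1:−1/2 = -1/4; 3j²(2 2 2; 0 -1 1) = Δ·Π!·Σ² = 1/70  (sign +1)
I_A²/I_B² = (3/35)/(1/70) = 6/1

6/1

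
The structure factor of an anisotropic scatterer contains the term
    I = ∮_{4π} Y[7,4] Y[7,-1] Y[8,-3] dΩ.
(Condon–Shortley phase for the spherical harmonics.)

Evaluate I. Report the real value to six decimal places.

m-sum 0 ✓  L=22 even ✓  0≤8≤14 ✓
Π(2lᵢ+1) = 15×15×17 = 3825
triangle coeff Δ(7,7,8) = 1/22086194130
Σ_t [0,6]: t=0:+1/18289152000 t=1:−1/248832000 t=2:+1/24883200 t=3:−1/11943936 t=4:+1/24883200 t=5:−1/248832000 t=6:+1/18289152000 = -11/975421440
(3j)²=1750/289731 [(7 7 8; 0 0 0)], sign=-1
Σ_t [0,3]: t=0:+1/746496000 t=1:−1/124416000 t=2:+1/139345920 t=3:−1/1045094400 = -1/2090188800
(3j)²=100/289731 [(7 7 8; 4 -1 -3)], sign=+1
⇒ 4πI² = 4375000/548653937
I = (-1)√(4375000/548653937/(4π)) = -0.02519039

-0.025190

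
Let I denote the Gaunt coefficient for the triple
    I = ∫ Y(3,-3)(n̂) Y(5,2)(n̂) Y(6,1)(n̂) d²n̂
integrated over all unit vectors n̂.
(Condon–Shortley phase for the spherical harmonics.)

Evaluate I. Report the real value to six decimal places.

m-sum 0 ✓  L=14 even ✓  2≤6≤8 ✓
Π(2lᵢ+1) = 7×11×13 = 1001
triangle coeff Δ(3,5,6) = 1/675675
Σ_t [0,2]: t=0:+1/8640 t=1:−1/2304 t=2:+1/8640 = -7/34560
(3j)²=7/429 [(3 5 6; 0 0 0)], sign=-1
Σ_t [2,2]: t=2:+1/34560 = 1/34560
(3j)²=7/429 [(3 5 6; -3 2 1)], sign=-1
⇒ 4πI² = 343/1287
I = (+1)√(343/1287/(4π)) = 0.14563067

0.145631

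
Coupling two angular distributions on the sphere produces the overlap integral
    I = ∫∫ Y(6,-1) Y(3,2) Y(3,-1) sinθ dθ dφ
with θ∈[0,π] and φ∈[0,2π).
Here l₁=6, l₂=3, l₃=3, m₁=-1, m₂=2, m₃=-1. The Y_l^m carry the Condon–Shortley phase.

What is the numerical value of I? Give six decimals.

-0.121471

Rules hold: Σm=0, L=12 even, 3≤3≤9.
N = 13·7·7 = 637
Δ = 6!·6!·0!/13! = 1/12012
Racah Σ t=3..3: t=3:−1/1296 = -1/1296
⇒ 3j(6 3 3; 0 0 0)² = 100/3003, sgn +1
Racah Σ t=5..5: t=5:−1/5760 = -1/5760
⇒ 3j(6 3 3; -1 2 -1)² = 5/572, sgn -1
4πI² = N·(3j₀)²·(3jₘ)² = 875/4719
I = -1·√(0.185421/4π) = -0.12147142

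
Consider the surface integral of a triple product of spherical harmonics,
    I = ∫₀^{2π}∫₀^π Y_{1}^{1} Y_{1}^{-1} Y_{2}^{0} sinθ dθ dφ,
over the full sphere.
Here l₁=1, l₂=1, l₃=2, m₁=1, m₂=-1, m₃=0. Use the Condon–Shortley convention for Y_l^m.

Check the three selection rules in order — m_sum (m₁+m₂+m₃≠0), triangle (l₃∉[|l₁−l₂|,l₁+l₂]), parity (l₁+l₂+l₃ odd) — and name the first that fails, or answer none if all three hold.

m₁+m₂+m₃ = 1 − 1 + 0 = 0  ✓
triangle: |1−1|=0 ≤ l₃=2 ≤ 1+1=2  ✓
parity: l₁+l₂+l₃ = 4 is even  ✓

none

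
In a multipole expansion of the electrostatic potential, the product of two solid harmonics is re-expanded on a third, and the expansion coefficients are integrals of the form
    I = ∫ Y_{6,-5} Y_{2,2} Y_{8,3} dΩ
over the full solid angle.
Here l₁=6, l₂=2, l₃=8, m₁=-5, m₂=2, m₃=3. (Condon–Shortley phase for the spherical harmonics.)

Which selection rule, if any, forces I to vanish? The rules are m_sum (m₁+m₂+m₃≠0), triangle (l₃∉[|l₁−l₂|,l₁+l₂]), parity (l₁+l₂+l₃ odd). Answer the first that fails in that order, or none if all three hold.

azimuthal sum: -5 + 2 + 3 = 0  ✓
4 ≤ 8 ≤ 8 (triangle on l)  ✓
L = 6 + 2 + 8 = 16 (even)  ✓

none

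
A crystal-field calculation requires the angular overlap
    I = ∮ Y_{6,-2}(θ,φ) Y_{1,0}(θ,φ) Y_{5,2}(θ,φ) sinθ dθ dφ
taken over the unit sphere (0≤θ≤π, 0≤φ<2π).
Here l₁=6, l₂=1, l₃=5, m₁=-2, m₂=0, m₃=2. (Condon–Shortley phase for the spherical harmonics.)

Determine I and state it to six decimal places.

Checks pass: Σm=0; 12 even; l₃=5∈[5,7].
(2·6+1)(2·1+1)(2·5+1) = 429
Δ: 2! 10! 0! / 13! → 1/858
sum: t=1:−1/14400 = -1/14400
3j²(6 1 5; 0 0 0) = Δ·Π!·Σ² = 6/143  (sign +1)
sum: t=1:−1/30240 = -1/30240
3j²(6 1 5; -2 0 2) = Δ·Π!·Σ² = 16/429  (sign +1)
combine: 4πI² = 429·6/143·16/429 = 96/143
take √, sign +1: I = 0.23113338

0.231133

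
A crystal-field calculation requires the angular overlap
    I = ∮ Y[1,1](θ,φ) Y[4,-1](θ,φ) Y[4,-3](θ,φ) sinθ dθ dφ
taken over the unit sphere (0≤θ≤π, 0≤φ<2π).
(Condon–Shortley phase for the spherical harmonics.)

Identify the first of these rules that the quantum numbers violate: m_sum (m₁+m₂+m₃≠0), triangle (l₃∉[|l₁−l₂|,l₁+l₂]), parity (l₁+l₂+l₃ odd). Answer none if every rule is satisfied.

m₁+m₂+m₃ = 1 − 1 − 3 = -3  ✗
triangle: |1−4|=3 ≤ l₃=4 ≤ 1+4=5
parity: l₁+l₂+l₃ = 9 is odd

m_sum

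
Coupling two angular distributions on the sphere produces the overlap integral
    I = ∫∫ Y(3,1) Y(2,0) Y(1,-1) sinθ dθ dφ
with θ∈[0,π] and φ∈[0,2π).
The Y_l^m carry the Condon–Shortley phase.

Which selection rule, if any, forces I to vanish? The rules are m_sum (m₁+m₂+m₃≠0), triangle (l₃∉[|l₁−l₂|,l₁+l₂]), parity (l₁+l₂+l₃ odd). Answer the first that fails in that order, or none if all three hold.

Σmᵢ = 0  ✓
l₃∈[|l₁−l₂|,l₁+l₂]=[1,5], have l₃=1  ✓
Σlᵢ = 6 ⇒ even  ✓

none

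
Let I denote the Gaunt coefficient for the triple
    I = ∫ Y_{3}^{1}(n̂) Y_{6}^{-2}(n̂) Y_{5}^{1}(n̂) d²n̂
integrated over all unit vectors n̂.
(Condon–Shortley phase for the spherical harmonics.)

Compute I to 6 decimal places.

Checks pass: Σm=0; 14 even; l₃=5∈[3,9].
(2·3+1)(2·6+1)(2·5+1) = 1001
Δ: 4! 2! 8! / 15! → 1/675675
sum: t=1:−1/8640 t=2:+1/2304 t=3:−1/8640 = 7/34560
3j²(3 6 5; 0 0 0) = Δ·Π!·Σ² = 7/429  (sign -1)
sum: t=0:+1/27648 t=1:−1/4320 t=2:+1/11520 = -1/9216
3j²(3 6 5; 1 -2 1) = Δ·Π!·Σ² = 2/143  (sign -1)
combine: 4πI² = 1001·7/429·2/143 = 98/429
take √, sign +1: I = 0.13482780

0.134828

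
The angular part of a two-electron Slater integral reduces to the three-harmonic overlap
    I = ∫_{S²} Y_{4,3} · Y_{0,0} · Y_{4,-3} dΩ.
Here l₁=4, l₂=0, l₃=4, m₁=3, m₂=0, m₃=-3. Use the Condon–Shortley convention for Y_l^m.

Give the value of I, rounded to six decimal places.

-0.282095

Rules hold: Σm=0, L=8 even, 4≤4≤4.
N = 9·1·9 = 81
Δ = 0!·8!·0!/9! = 1/9
Racah Σ t=0..0: t=0:+1/576 = 1/576
⇒ 3j(4 0 4; 0 0 0)² = 1/9, sgn +1
Racah Σ t=0..0: t=0:+1/5040 = 1/5040
⇒ 3j(4 0 4; 3 0 -3)² = 1/9, sgn -1
4πI² = N·(3j₀)²·(3jₘ)² = 1/1
I = -1·√(1/4π) = -0.28209479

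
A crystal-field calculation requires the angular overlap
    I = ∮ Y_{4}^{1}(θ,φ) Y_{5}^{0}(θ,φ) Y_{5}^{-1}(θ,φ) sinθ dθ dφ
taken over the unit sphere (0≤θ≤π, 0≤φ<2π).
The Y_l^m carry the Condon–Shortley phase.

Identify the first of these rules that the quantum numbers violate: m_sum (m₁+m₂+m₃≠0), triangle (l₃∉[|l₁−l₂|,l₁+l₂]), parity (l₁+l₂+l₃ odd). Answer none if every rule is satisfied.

none

m₁+m₂+m₃ = 1 + 0 − 1 = 0  ✓
triangle: |4−5|=1 ≤ l₃=5 ≤ 4+5=9  ✓
parity: l₁+l₂+l₃ = 14 is even  ✓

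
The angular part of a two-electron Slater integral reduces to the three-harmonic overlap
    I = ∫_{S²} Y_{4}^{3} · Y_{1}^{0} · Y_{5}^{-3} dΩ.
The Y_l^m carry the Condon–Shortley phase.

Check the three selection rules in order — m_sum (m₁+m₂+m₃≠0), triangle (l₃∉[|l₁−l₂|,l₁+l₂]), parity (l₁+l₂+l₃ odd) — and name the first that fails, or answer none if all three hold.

none

azimuthal sum: 3 + 0 − 3 = 0  ✓
3 ≤ 5 ≤ 5 (triangle on l)  ✓
L = 4 + 1 + 5 = 10 (even)  ✓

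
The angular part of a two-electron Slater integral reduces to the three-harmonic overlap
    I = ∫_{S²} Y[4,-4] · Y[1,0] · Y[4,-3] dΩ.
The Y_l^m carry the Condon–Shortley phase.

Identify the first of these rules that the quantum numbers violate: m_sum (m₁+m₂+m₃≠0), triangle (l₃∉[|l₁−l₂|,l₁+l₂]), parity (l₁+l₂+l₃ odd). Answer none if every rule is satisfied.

Σmᵢ = -7  ✗
l₃∈[|l₁−l₂|,l₁+l₂]=[3,5], have l₃=4
Σlᵢ = 9 ⇒ odd

m_sum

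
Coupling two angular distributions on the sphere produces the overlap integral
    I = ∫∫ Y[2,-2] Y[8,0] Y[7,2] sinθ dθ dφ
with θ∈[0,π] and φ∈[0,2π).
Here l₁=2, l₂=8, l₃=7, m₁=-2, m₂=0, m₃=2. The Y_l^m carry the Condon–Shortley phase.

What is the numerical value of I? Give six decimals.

Σlᵢ=17 odd — θ-integrand is odd under cosθ→−cosθ; I=0

0.000000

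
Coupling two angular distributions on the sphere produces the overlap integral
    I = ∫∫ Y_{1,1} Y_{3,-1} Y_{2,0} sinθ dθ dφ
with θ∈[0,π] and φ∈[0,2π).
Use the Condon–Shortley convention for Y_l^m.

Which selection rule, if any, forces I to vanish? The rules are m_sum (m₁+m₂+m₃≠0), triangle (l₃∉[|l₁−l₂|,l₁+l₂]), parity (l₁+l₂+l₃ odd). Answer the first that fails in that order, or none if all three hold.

none

Σmᵢ = 0  ✓
l₃∈[|l₁−l₂|,l₁+l₂]=[2,4], have l₃=2  ✓
Σlᵢ = 6 ⇒ even  ✓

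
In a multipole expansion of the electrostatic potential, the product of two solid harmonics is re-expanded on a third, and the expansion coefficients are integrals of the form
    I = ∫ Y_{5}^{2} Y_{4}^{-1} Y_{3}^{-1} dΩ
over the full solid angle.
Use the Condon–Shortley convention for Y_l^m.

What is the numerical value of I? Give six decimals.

Checks pass: Σm=0; 12 even; l₃=3∈[1,9].
(2·5+1)(2·4+1)(2·3+1) = 693
Δ: 6! 4! 2! / 13! → 1/180180
sum: t=2:+1/576 t=3:−1/144 t=4:+1/576 = -1/288
3j²(5 4 3; 0 0 0) = Δ·Π!·Σ² = 20/1001  (sign +1)
sum: t=1:−1/960 t=2:+1/288 t=3:−1/1728 = 1/540
3j²(5 4 3; 2 -1 -1) = Δ·Π!·Σ² = 128/6435  (sign +1)
combine: 4πI² = 693·20/1001·128/6435 = 512/1859
take √, sign +1: I = 0.14804384

0.148044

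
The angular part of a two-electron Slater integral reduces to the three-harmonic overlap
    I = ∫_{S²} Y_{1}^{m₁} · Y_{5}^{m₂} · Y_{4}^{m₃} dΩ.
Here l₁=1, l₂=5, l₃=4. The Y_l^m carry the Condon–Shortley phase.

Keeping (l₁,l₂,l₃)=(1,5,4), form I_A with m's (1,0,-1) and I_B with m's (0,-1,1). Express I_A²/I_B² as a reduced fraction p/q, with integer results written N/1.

l's match ⇒ only the (l;m) 3-j factors differ between A and B.
A: triangle coeff Δ(1,5,4) = 1/495; Σ_t [0,0]: t=0:+1/1440 = 1/1440; (3j)²=2/99 [(1 5 4; 1 0 -1)], sign=-1
B: triangle coeff Δ(1,5,4) = 1/495; Σ_t [1,1]: t=1:−1/720 = -1/720; (3j)²=8/165 [(1 5 4; 0 -1 1)], sign=+1
I_A²/I_B² = (2/99)/(8/165) = 5/12

5/12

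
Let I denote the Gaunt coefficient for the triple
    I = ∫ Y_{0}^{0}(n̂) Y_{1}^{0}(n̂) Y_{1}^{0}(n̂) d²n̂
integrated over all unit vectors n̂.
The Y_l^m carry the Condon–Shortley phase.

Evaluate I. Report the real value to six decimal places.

0.282095

Checks pass: Σm=0; 2 even; l₃=1∈[1,1].
(2·0+1)(2·1+1)(2·1+1) = 9
Δ: 0! 0! 2! / 3! → 1/3
sum: t=0:+1/1 = 1/1
3j²(0 1 1; 0 0 0) = Δ·Π!·Σ² = 1/3  (sign -1)
(m-triple is (0,0,0) — same symbol as above.)
combine: 4πI² = 9·1/3·1/3 = 1/1
take √, sign +1: I = 0.28209479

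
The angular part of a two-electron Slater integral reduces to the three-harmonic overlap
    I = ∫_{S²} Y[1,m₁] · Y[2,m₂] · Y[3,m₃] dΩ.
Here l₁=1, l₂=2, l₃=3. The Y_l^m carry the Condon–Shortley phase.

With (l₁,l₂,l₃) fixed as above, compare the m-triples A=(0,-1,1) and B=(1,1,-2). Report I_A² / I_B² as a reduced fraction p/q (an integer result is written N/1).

4/5

Same 1,2,3: normalisation and zero-m 3j drop out of the ratio.
A: Δ: 0! 2! 4! / 7! → 1/105; sum: t=0:+1/6 = 1/6; 3j²(1 2 3; 0 -1 1) = Δ·Π!·Σ² = 8/105  (sign +1)
B: Δ: 0! 2! 4! / 7! → 1/105; sum: t=0:+1/12 = 1/12; 3j²(1 2 3; 1 1 -2) = Δ·Π!·Σ² = 2/21  (sign -1)
I_A²/I_B² = (8/105)/(2/21) = 4/5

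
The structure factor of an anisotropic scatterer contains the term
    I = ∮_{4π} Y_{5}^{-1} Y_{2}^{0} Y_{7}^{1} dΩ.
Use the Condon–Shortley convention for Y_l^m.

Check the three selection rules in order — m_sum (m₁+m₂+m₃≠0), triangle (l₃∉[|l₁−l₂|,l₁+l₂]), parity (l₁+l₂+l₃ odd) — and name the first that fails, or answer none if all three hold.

m₁+m₂+m₃ = -1 + 0 + 1 = 0  ✓
triangle: |5−2|=3 ≤ l₃=7 ≤ 5+2=7  ✓
parity: l₁+l₂+l₃ = 14 is even  ✓

none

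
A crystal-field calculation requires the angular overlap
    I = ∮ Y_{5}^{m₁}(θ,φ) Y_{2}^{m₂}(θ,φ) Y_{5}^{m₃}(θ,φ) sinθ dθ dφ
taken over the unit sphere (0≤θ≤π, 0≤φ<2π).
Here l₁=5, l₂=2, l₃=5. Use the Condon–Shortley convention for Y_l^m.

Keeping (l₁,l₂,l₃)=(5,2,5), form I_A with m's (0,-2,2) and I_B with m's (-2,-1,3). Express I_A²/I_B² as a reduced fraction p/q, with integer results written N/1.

7/5

Same 5,2,5: normalisation and zero-m 3j drop out of the ratio.
A: Δ: 2! 8! 2! / 13! → 1/38610; sum: t=0:+1/2880 = 1/2880; 3j²(5 2 5; 0 -2 2) = Δ·Π!·Σ² = 14/429  (sign -1)
B: Δ: 2! 8! 2! / 13! → 1/38610; sum: t=0:+1/10080 t=1:−1/2880 = -1/4032; 3j²(5 2 5; -2 -1 3) = Δ·Π!·Σ² = 10/429  (sign -1)
I_A²/I_B² = (14/429)/(10/429) = 7/5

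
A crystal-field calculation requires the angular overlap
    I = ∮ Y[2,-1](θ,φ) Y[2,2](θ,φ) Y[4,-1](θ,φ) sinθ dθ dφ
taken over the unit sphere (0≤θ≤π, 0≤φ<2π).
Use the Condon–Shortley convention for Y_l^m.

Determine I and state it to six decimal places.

-0.090112

Checks pass: Σm=0; 8 even; l₃=4∈[0,4].
(2·2+1)(2·2+1)(2·4+1) = 225
Δ: 0! 4! 4! / 9! → 1/630
sum: t=0:+1/16 = 1/16
3j²(2 2 4; 0 0 0) = Δ·Π!·Σ² = 2/35  (sign +1)
sum: t=0:+1/144 = 1/144
3j²(2 2 4; -1 2 -1) = Δ·Π!·Σ² = 1/126  (sign -1)
combine: 4πI² = 225·2/35·1/126 = 5/49
take √, sign -1: I = -0.09011188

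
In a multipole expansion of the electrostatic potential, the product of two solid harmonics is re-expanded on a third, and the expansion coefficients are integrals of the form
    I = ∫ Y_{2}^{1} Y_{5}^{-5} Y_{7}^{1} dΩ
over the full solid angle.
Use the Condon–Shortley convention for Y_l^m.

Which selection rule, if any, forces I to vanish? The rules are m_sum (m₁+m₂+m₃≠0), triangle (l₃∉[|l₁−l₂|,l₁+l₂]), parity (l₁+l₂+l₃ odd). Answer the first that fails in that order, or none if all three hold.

azimuthal sum: 1 − 5 + 1 = -3  ✗
3 ≤ 7 ≤ 7 (triangle on l)
L = 2 + 5 + 7 = 14 (even)

m_sum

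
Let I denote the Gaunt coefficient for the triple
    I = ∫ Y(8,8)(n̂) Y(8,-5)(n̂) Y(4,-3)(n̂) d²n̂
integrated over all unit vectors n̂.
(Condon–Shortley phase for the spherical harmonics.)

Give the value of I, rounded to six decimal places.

-0.089083

m-sum 0 ✓  L=20 even ✓  0≤4≤16 ✓
Π(2lᵢ+1) = 17×17×9 = 2601
triangle coeff Δ(8,8,4) = 1/185175900
Σ_t [4,8]: t=4:+1/557383680 t=5:−1/21772800 t=6:+1/8294400 t=7:−1/21772800 t=8:+1/557383680 = 1/30965760
(3j)²=36/4199 [(8 8 4; 0 0 0)], sign=+1
Σ_t [0,0]: t=0:+1/68976230400 = 1/68976230400
(3j)²=13/2907 [(8 8 4; 8 -5 -3)], sign=-1
⇒ 4πI² = 36/361
I = (-1)√(36/361/(4π)) = -0.08908257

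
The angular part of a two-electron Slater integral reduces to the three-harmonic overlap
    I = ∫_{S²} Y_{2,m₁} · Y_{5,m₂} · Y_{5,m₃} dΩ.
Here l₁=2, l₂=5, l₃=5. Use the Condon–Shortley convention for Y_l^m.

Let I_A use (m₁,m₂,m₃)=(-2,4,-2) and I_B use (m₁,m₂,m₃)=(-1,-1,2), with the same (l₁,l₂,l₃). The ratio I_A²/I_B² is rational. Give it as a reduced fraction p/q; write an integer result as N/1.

l's match ⇒ only the (l;m) 3-j factors differ between A and B.
A: triangle coeff Δ(2,5,5) = 1/38610; Σ_t [2,2]: t=2:+1/20160 = 1/20160; (3j)²=12/715 [(2 5 5; -2 4 -2)], sign=-1
B: triangle coeff Δ(2,5,5) = 1/38610; Σ_t [1,2]: t=1:−1/1440 t=2:+1/2880 = -1/2880; (3j)²=7/715 [(2 5 5; -1 -1 2)], sign=+1
I_A²/I_B² = (12/715)/(7/715) = 12/7

12/7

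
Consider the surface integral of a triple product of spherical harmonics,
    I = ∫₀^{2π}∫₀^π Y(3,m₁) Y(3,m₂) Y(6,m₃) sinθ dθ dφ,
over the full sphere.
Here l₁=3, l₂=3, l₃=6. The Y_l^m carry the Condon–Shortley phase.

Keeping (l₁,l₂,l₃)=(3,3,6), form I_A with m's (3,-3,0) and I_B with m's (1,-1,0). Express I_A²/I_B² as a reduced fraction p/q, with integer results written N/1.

1/225

l's match ⇒ only the (l;m) 3-j factors differ between A and B.
A: triangle coeff Δ(3,3,6) = 1/12012; Σ_t [0,0]: t=0:+1/518400 = 1/518400; (3j)²=1/12012 [(3 3 6; 3 -3 0)], sign=+1
B: triangle coeff Δ(3,3,6) = 1/12012; Σ_t [0,0]: t=0:+1/2304 = 1/2304; (3j)²=75/4004 [(3 3 6; 1 -1 0)], sign=+1
I_A²/I_B² = (1/12012)/(75/4004) = 1/225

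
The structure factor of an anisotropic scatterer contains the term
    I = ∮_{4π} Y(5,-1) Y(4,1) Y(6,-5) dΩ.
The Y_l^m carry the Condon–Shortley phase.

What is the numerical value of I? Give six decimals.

0.000000

Σmᵢ = -5 ≠ 0, so the φ-integral vanishes; I = 0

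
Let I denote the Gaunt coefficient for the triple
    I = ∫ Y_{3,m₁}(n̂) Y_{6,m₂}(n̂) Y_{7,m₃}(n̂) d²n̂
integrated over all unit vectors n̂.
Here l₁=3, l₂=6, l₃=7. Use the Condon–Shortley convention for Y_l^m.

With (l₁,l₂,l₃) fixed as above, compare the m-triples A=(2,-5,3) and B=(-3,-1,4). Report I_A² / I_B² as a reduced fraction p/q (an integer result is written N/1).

361/900

l's match ⇒ only the (l;m) 3-j factors differ between A and B.
A: triangle coeff Δ(3,6,7) = 1/2042040; Σ_t [0,1]: t=0:+1/4354560 t=1:−1/87091200 = 19/87091200; (3j)²=361/37128 [(3 6 7; 2 -5 3)], sign=+1
B: triangle coeff Δ(3,6,7) = 1/2042040; Σ_t [2,2]: t=2:+1/1451520 = 1/1451520; (3j)²=75/3094 [(3 6 7; -3 -1 4)], sign=-1
I_A²/I_B² = (361/37128)/(75/3094) = 361/900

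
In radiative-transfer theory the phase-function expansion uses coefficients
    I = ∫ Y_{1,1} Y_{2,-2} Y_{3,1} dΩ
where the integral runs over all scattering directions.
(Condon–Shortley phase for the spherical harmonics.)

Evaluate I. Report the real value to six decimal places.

-0.082589

m-sum 0 ✓  L=6 even ✓  1≤3≤3 ✓
Π(2lᵢ+1) = 3×5×7 = 105
triangle coeff Δ(1,2,3) = 1/105
Σ_t [0,0]: t=0:+1/4 = 1/4
(3j)²=3/35 [(1 2 3; 0 0 0)], sign=-1
Σ_t [0,0]: t=0:+1/48 = 1/48
(3j)²=1/105 [(1 2 3; 1 -2 1)], sign=+1
⇒ 4πI² = 3/35
I = (-1)√(3/35/(4π)) = -0.08258890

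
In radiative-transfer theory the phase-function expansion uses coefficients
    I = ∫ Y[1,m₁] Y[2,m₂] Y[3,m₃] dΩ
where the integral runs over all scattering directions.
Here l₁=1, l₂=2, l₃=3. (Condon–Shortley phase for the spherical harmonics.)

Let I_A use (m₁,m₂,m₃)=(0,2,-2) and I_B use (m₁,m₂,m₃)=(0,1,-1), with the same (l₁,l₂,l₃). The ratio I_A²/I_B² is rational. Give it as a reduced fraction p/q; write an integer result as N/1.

Shared (l₁,l₂,l₃)=(1,2,3): N and (l;000)² cancel in I_A²/I_B².
A: Δ = 0!·2!·4!/7! = 1/105; Racah Σ t=0..0: t=0:+1/24 = 1/24; ⇒ 3j(1 2 3; 0 2 -2)² = 1/21, sgn -1
B: Δ = 0!·2!·4!/7! = 1/105; Racah Σ t=0..0: t=0:+1/6 = 1/6; ⇒ 3j(1 2 3; 0 1 -1)² = 8/105, sgn +1
I_A²/I_B² = (1/21)/(8/105) = 5/8

5/8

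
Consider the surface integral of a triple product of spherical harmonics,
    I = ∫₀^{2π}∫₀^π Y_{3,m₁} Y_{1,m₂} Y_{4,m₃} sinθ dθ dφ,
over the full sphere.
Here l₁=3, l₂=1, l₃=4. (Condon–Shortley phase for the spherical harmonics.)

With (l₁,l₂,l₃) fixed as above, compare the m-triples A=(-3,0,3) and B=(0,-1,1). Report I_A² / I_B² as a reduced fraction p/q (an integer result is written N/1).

7/10

l's match ⇒ only the (l;m) 3-j factors differ between A and B.
A: triangle coeff Δ(3,1,4) = 1/252; Σ_t [0,0]: t=0:+1/720 = 1/720; (3j)²=1/36 [(3 1 4; -3 0 3)], sign=-1
B: triangle coeff Δ(3,1,4) = 1/252; Σ_t [0,0]: t=0:+1/72 = 1/72; (3j)²=5/126 [(3 1 4; 0 -1 1)], sign=-1
I_A²/I_B² = (1/36)/(5/126) = 7/10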